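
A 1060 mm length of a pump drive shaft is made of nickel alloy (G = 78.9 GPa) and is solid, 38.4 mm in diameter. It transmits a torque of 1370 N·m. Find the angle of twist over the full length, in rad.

J = πd⁴/32 = π(0.0384)⁴/32 = 2.135×10^-7 m⁴.
θ = T·L/(G·J) = 1370 × 1.06 / (78.9×10⁹ × 2.135×10^-7) = 0.08622 rad.

0.0862 rad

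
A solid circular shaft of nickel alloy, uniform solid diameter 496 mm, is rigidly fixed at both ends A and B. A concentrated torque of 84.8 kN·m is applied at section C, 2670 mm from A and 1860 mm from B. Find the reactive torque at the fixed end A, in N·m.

34800 N·m

With uniform GJ and both ends fixed, compatibility θ_AC = θ_CB gives T_A·a = T_B·b, together with T_A + T_B = T₀.
T_A = T₀·b/(a+b) = 84800·1860/4530 = 34820 N·m; T_B = 49980 N·m.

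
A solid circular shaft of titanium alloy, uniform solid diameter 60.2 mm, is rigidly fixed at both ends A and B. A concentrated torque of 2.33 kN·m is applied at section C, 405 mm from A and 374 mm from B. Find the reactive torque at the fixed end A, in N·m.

With uniform GJ and both ends fixed, compatibility θ_AC = θ_CB gives T_A·a = T_B·b, together with T_A + T_B = T₀.
T_A = T₀·b/(a+b) = 2330·374/779.0 = 1119 N·m; T_B = 1211 N·m.

1120 N·m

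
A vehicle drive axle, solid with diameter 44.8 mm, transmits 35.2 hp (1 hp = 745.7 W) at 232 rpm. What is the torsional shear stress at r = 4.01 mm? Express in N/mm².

11.0 N/mm²

ω = 2π·232/60 = 24.29 rad/s, so T = P/ω = 35.2×745.7 / 24.29 = 1080 N·m.
J = πd⁴/32 = π(0.0448)⁴/32 = 3.955×10^-7 m⁴.
Shear stress varies linearly with radius: τ = T·r/J = 1080 × 0.00401 / 3.955×10^-7 = 1.096×10^7 Pa.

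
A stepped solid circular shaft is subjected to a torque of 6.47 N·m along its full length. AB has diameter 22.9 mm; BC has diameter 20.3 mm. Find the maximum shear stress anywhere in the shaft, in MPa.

3.94 MPa

Under the same torque, τ_max = 16T/(πd³) is largest where d is smallest — segment BC (d = 20.3 mm).
τ_max = 16·6.470/(π·(0.0203)³) = 3.939×10^6 Pa.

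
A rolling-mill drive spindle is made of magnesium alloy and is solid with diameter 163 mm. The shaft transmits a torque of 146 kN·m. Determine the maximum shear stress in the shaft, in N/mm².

J = πd⁴/32 = π(0.163)⁴/32 = 6.930×10^-5 m⁴.
τ_max = T·r/J = 146000 × 0.0815 / 6.930×10^-5 = 1.717×10^8 Pa.

172 N/mm²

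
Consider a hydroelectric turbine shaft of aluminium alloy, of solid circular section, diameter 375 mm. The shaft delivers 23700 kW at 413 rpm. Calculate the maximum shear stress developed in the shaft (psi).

7680 psi

ω = 2π·413/60 = 43.25 rad/s, so T = P/ω = 23700×10³ / 43.25 = 548000 N·m.
J = πd⁴/32 = π(0.375)⁴/32 = 1.941×10^-3 m⁴.
τ_max = T·r/J = 548000 × 0.188 / 1.941×10^-3 = 5.292×10^7 Pa.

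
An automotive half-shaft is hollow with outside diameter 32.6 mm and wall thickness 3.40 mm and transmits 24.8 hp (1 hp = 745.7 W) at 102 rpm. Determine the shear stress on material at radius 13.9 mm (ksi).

ω = 2π·102/60 = 10.68 rad/s, so T = P/ω = 24.8×745.7 / 10.68 = 1731 N·m.
J = π(d_o⁴ − d_i⁴)/32 = π(0.0326⁴ − 0.0258⁴)/32 = 6.739×10^-8 m⁴.
Shear stress varies linearly with radius: τ = T·r/J = 1731 × 0.0139 / 6.739×10^-8 = 3.571×10^8 Pa.

51.8 ksi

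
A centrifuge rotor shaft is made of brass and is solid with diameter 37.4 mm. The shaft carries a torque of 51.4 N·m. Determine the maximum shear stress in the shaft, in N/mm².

J = πd⁴/32 = π(0.0374)⁴/32 = 1.921×10^-7 m⁴.
τ_max = T·r/J = 51.40 × 0.0187 / 1.921×10^-7 = 5.004×10^6 Pa.

5.00 N/mm²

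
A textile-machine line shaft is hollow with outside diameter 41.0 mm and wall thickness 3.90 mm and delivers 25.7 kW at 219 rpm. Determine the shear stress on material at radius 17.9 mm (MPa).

127 MPa

ω = 2π·219/60 = 22.93 rad/s, so T = P/ω = 25.7×10³ / 22.93 = 1121 N·m.
J = π(d_o⁴ − d_i⁴)/32 = π(0.0410⁴ − 0.0332⁴)/32 = 1.581×10^-7 m⁴.
Shear stress varies linearly with radius: τ = T·r/J = 1121 × 0.0179 / 1.581×10^-7 = 1.268×10^8 Pa.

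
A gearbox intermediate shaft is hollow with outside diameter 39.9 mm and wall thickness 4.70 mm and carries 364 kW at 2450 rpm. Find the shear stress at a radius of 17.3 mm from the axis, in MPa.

150 MPa

ω = 2π·2450/60 = 256.6 rad/s, so T = P/ω = 364×10³ / 256.6 = 1419 N·m.
J = π(d_o⁴ − d_i⁴)/32 = π(0.0399⁴ − 0.0305⁴)/32 = 1.639×10^-7 m⁴.
Shear stress varies linearly with radius: τ = T·r/J = 1419 × 0.0173 / 1.639×10^-7 = 1.498×10^8 Pa.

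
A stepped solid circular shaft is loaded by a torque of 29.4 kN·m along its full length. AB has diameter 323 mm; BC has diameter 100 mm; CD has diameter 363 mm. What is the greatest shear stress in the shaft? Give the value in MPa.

150 MPa

Under the same torque, τ_max = 16T/(πd³) is largest where d is smallest — segment BC (d = 100 mm).
τ_max = 16·29400/(π·(0.100)³) = 1.497×10^8 Pa.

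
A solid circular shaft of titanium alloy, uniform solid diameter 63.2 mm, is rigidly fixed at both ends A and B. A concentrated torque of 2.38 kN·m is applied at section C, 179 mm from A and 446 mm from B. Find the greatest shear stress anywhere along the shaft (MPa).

34.3 MPa

With uniform GJ and both ends fixed, compatibility θ_AC = θ_CB gives T_A·a = T_B·b, together with T_A + T_B = T₀.
T_A = T₀·b/(a+b) = 2380·446/625.0 = 1698 N·m; T_B = 681.6 N·m.
τ in each portion: τ_AC = 3.43×10^7 Pa, τ_CB = 1.38×10^7 Pa; maximum is in AC.
τ_max = T_AC·r/J = 1698·0.0316/1.57×10^-6 = 3.426×10^7 Pa.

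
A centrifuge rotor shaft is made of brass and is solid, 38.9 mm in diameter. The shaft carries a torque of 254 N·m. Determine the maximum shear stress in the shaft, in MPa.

22.0 MPa

J = πd⁴/32 = π(0.0389)⁴/32 = 2.248×10^-7 m⁴.
τ_max = T·r/J = 254.0 × 0.0194 / 2.248×10^-7 = 2.198×10^7 Pa.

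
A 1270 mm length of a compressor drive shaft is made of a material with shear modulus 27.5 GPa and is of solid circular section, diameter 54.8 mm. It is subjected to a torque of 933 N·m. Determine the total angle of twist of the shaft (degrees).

2.79°

J = πd⁴/32 = π(0.0548)⁴/32 = 8.854×10^-7 m⁴.
θ = T·L/(G·J) = 933.0 × 1.27 / (27.5×10⁹ × 8.854×10^-7) = 0.04867 rad.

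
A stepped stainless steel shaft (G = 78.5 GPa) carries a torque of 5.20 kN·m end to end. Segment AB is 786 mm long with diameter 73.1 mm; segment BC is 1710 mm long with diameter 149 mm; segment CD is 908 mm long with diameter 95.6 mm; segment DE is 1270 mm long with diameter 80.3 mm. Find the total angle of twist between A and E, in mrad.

48.9 mrad

J_AB = π(0.0731)⁴/32 = 2.80×10^-6 m⁴; J_BC = π(0.149)⁴/32 = 4.84×10^-5 m⁴; J_CD = π(0.0956)⁴/32 = 8.20×10^-6 m⁴; J_DE = π(0.0803)⁴/32 = 4.08×10^-6 m⁴.
θ = (T/G)·Σ L_i/J_i = (5200/78.5×10⁹)·(0.786/2.80×10^-6 + 1.71/4.84×10^-5 + 0.908/8.20×10^-6 + 1.27/4.08×10^-6) = 0.04886 rad.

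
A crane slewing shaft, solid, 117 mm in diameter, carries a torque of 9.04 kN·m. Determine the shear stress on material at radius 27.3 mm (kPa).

13400 kPa

J = πd⁴/32 = π(0.117)⁴/32 = 1.840×10^-5 m⁴.
Shear stress varies linearly with radius: τ = T·r/J = 9040 × 0.0273 / 1.840×10^-5 = 1.341×10^7 Pa.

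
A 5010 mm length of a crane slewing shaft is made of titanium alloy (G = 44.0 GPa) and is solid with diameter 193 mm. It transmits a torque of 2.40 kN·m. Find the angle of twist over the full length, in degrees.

J = πd⁴/32 = π(0.193)⁴/32 = 1.362×10^-4 m⁴.
θ = T·L/(G·J) = 2400 × 5.01 / (44.0×10⁹ × 1.362×10^-4) = 2.006×10^-3 rad.

0.115°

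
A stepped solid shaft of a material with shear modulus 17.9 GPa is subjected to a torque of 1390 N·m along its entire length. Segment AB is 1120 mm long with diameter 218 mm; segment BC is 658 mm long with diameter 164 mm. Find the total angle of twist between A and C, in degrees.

J_AB = π(0.218)⁴/32 = 2.22×10^-4 m⁴; J_BC = π(0.164)⁴/32 = 7.10×10^-5 m⁴.
θ = (T/G)·Σ L_i/J_i = (1390/17.9×10⁹)·(1.12/2.22×10^-4 + 0.658/7.10×10^-5) = 1.112×10^-3 rad.

0.0637°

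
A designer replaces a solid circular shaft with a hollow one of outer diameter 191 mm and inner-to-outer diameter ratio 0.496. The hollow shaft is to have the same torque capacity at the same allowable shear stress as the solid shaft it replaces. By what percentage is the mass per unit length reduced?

Equal τ_max and T ⇒ the solid shaft needs d_s³ = d_o³(1−k⁴), so d_s = 191·(1−0.496⁴)^(1/3) = 187.1 mm.
Area ratio A_h/A_s = d_o²(1−k²)/d_s² = (1−k²)/(1−k⁴)^(2/3) = 0.7860.
Mass saving = 1 − 0.7860 = 21.4 %.

21.4 %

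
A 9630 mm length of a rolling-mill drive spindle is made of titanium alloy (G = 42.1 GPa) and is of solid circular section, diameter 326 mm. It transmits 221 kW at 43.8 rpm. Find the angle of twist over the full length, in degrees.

0.569°

ω = 2π·43.8/60 = 4.587 rad/s, so T = P/ω = 221×10³ / 4.587 = 48180 N·m.
J = πd⁴/32 = π(0.326)⁴/32 = 1.109×10^-3 m⁴.
θ = T·L/(G·J) = 48180 × 9.63 / (42.1×10⁹ × 1.109×10^-3) = 9.939×10^-3 rad.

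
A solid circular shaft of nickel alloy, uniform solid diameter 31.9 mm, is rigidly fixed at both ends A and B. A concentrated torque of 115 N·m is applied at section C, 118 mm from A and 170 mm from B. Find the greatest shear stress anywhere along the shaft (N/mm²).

10.7 N/mm²

With uniform GJ and both ends fixed, compatibility θ_AC = θ_CB gives T_A·a = T_B·b, together with T_A + T_B = T₀.
T_A = T₀·b/(a+b) = 115.0·170/288.0 = 67.88 N·m; T_B = 47.12 N·m.
τ in each portion: τ_AC = 1.07×10^7 Pa, τ_CB = 7.39×10^6 Pa; maximum is in AC.
τ_max = T_AC·r/J = 67.88·0.0159/1.02×10^-7 = 1.065×10^7 Pa.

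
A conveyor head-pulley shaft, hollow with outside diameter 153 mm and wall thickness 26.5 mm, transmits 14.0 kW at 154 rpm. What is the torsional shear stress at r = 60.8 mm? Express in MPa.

ω = 2π·154/60 = 16.13 rad/s, so T = P/ω = 14.0×10³ / 16.13 = 868.1 N·m.
J = π(d_o⁴ − d_i⁴)/32 = π(0.153⁴ − 0.100⁴)/32 = 4.398×10^-5 m⁴.
Shear stress varies linearly with radius: τ = T·r/J = 868.1 × 0.0608 / 4.398×10^-5 = 1.200×10^6 Pa.

1.20 MPa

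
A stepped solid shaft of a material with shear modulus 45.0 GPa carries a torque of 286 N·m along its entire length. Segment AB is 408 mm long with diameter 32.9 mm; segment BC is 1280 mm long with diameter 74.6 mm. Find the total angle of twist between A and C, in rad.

0.0252 rad

J_AB = π(0.0329)⁴/32 = 1.15×10^-7 m⁴; J_BC = π(0.0746)⁴/32 = 3.04×10^-6 m⁴.
θ = (T/G)·Σ L_i/J_i = (286.0/45.0×10⁹)·(0.408/1.15×10^-7 + 1.28/3.04×10^-6) = 0.02522 rad.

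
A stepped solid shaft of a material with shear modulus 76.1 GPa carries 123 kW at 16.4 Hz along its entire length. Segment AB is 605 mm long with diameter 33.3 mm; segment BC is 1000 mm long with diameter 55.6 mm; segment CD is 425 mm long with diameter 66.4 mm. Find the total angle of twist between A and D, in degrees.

5.66°

ω = 2π·16.4 = 103.0 rad/s, so T = P/ω = 123×10³ / 103.0 = 1194 N·m.
J_AB = π(0.0333)⁴/32 = 1.21×10^-7 m⁴; J_BC = π(0.0556)⁴/32 = 9.38×10^-7 m⁴; J_CD = π(0.0664)⁴/32 = 1.91×10^-6 m⁴.
θ = (T/G)·Σ L_i/J_i = (1194/76.1×10⁹)·(0.605/1.21×10^-7 + 1.00/9.38×10^-7 + 0.425/1.91×10^-6) = 0.09882 rad.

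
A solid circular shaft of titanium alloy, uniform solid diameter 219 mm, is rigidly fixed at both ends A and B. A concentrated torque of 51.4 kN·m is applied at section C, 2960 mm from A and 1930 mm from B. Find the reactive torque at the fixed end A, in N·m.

With uniform GJ and both ends fixed, compatibility θ_AC = θ_CB gives T_A·a = T_B·b, together with T_A + T_B = T₀.
T_A = T₀·b/(a+b) = 51400·1930/4890 = 20290 N·m; T_B = 31110 N·m.

20300 N·m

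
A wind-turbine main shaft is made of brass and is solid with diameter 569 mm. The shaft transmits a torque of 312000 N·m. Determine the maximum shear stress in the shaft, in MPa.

8.63 MPa

J = πd⁴/32 = π(0.569)⁴/32 = 0.01029 m⁴.
τ_max = T·r/J = 312000 × 0.284 / 0.01029 = 8.626×10^6 Pa.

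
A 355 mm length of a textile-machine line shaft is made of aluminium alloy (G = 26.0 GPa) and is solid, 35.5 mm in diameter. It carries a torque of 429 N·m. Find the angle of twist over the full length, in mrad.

J = πd⁴/32 = π(0.0355)⁴/32 = 1.559×10^-7 m⁴.
θ = T·L/(G·J) = 429.0 × 0.355 / (26.0×10⁹ × 1.559×10^-7) = 0.03757 rad.

37.6 mrad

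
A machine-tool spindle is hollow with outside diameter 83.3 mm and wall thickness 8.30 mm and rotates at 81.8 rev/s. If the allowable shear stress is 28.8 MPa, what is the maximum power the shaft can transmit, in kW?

J = π(d_o⁴ − d_i⁴)/32 = π(0.0833⁴ − 0.0667⁴)/32 = 2.784×10^-6 m⁴.
T_max = τ_allow·J/r = 2.88×10^7 × 2.784×10^-6 / 0.0416 = 1925 N·m.
ω = 2π·81.8 = 514.0 rad/s, so P_max = T_max·ω = 9.893×10^5 W.

989 kW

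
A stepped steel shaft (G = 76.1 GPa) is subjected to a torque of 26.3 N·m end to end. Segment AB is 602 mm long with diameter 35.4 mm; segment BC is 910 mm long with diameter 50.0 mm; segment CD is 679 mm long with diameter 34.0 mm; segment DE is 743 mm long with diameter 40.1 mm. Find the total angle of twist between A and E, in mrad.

4.66 mrad

J_AB = π(0.0354)⁴/32 = 1.54×10^-7 m⁴; J_BC = π(0.0500)⁴/32 = 6.14×10^-7 m⁴; J_CD = π(0.0340)⁴/32 = 1.31×10^-7 m⁴; J_DE = π(0.0401)⁴/32 = 2.54×10^-7 m⁴.
θ = (T/G)·Σ L_i/J_i = (26.30/76.1×10⁹)·(0.602/1.54×10^-7 + 0.910/6.14×10^-7 + 0.679/1.31×10^-7 + 0.743/2.54×10^-7) = 4.662×10^-3 rad.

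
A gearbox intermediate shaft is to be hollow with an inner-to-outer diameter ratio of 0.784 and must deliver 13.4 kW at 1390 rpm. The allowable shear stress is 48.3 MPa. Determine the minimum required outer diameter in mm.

25.0 mm

ω = 2π·1390/60 = 145.6 rad/s, so T = P/ω = 13.4×10³ / 145.6 = 92.06 N·m.
For a hollow shaft with d_i/d_o = 0.784: τ_max = 16T/(π d_o³ (1−k⁴)), so d_o = [16T/(π τ_allow (1−k⁴))]^(1/3) = [16·92.06/(π·4.83×10^7·0.6222)]^(1/3) = 0.02499 m.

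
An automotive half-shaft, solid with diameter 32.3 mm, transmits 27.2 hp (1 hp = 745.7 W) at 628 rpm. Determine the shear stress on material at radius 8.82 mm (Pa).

ω = 2π·628/60 = 65.76 rad/s, so T = P/ω = 27.2×745.7 / 65.76 = 308.4 N·m.
J = πd⁴/32 = π(0.0323)⁴/32 = 1.069×10^-7 m⁴.
Shear stress varies linearly with radius: τ = T·r/J = 308.4 × 0.00882 / 1.069×10^-7 = 2.546×10^7 Pa.

2.55e7 Pa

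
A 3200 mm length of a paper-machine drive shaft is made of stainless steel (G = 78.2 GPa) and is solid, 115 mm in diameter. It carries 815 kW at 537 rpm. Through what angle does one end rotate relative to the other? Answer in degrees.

ω = 2π·537/60 = 56.23 rad/s, so T = P/ω = 815×10³ / 56.23 = 14490 N·m.
J = πd⁴/32 = π(0.115)⁴/32 = 1.717×10^-5 m⁴.
θ = T·L/(G·J) = 14490 × 3.20 / (78.2×10⁹ × 1.717×10^-5) = 0.03454 rad.

1.98°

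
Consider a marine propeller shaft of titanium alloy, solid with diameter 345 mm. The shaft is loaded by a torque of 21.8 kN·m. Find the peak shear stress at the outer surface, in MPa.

2.70 MPa

J = πd⁴/32 = π(0.345)⁴/32 = 1.391×10^-3 m⁴.
τ_max = T·r/J = 21800 × 0.172 / 1.391×10^-3 = 2.704×10^6 Pa.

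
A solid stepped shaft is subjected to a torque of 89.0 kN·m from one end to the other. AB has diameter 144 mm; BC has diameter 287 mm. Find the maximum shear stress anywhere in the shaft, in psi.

Under the same torque, τ_max = 16T/(πd³) is largest where d is smallest — segment AB (d = 144 mm).
τ_max = 16·89000/(π·(0.144)³) = 1.518×10^8 Pa.

22000 psi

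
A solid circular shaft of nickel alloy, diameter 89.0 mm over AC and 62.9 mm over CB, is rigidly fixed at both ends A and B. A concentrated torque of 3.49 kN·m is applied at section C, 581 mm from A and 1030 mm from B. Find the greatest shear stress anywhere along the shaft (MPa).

22.1 MPa

Compatibility: T_A·a/J_AC = T_B·b/J_CB with T_A + T_B = T₀.
J_AC = 6.16×10^-6 m⁴, J_CB = 1.54×10^-6 m⁴, so T_A = T₀·(J_AC/a)/((J_AC/a)+(J_CB/b)) = 3059 N·m, T_B = 430.6 N·m.
τ in each portion: τ_AC = 2.21×10^7 Pa, τ_CB = 8.81×10^6 Pa; maximum is in AC.
τ_max = T_AC·r/J = 3059·0.0445/6.16×10^-6 = 2.210×10^7 Pa.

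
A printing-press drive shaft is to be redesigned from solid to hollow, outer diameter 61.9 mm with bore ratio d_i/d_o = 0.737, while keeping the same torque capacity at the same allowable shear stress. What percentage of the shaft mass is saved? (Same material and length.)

Equal τ_max and T ⇒ the solid shaft needs d_s³ = d_o³(1−k⁴), so d_s = 61.9·(1−0.737⁴)^(1/3) = 55.09 mm.
Area ratio A_h/A_s = d_o²(1−k²)/d_s² = (1−k²)/(1−k⁴)^(2/3) = 0.5767.
Mass saving = 1 − 0.5767 = 42.3 %.

42.3 %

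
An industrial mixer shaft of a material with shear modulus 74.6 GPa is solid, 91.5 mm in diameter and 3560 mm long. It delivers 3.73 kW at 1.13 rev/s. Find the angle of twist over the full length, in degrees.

0.209°

ω = 2π·1.13 = 7.100 rad/s, so T = P/ω = 3.73×10³ / 7.100 = 525.4 N·m.
J = πd⁴/32 = π(0.0915)⁴/32 = 6.882×10^-6 m⁴.
θ = T·L/(G·J) = 525.4 × 3.56 / (74.6×10⁹ × 6.882×10^-6) = 3.643×10^-3 rad.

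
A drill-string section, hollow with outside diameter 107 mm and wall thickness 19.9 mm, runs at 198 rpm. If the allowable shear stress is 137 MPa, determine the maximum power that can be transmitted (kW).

J = π(d_o⁴ − d_i⁴)/32 = π(0.107⁴ − 0.0672⁴)/32 = 1.087×10^-5 m⁴.
T_max = τ_allow·J/r = 1.37×10^8 × 1.087×10^-5 / 0.0535 = 27830 N·m.
ω = 2π·198/60 = 20.73 rad/s, so P_max = T_max·ω = 5.770×10^5 W.

577 kW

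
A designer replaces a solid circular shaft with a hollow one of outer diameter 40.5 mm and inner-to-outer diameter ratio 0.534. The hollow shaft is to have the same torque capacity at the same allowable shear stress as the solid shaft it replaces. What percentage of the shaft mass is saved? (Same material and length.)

Equal τ_max and T ⇒ the solid shaft needs d_s³ = d_o³(1−k⁴), so d_s = 40.5·(1−0.534⁴)^(1/3) = 39.37 mm.
Area ratio A_h/A_s = d_o²(1−k²)/d_s² = (1−k²)/(1−k⁴)^(2/3) = 0.7564.
Mass saving = 1 − 0.7564 = 24.4 %.

24.4 %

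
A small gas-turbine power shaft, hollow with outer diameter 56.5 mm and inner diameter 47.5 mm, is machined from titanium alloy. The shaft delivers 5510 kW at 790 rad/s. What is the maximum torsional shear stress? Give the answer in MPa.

394 MPa

ω = 790 rad/s, so T = P/ω = 5510×10³ / 790.0 = 6975 N·m.
J = π(d_o⁴ − d_i⁴)/32 = π(0.0565⁴ − 0.0475⁴)/32 = 5.007×10^-7 m⁴.
τ_max = T·r/J = 6975 × 0.0283 / 5.007×10^-7 = 3.935×10^8 Pa.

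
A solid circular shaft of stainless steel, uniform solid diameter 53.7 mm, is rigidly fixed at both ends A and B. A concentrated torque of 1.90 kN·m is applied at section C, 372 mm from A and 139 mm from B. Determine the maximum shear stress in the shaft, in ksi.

6.60 ksi

With uniform GJ and both ends fixed, compatibility θ_AC = θ_CB gives T_A·a = T_B·b, together with T_A + T_B = T₀.
T_A = T₀·b/(a+b) = 1900·139/511.0 = 516.8 N·m; T_B = 1383 N·m.
τ in each portion: τ_AC = 1.70×10^7 Pa, τ_CB = 4.55×10^7 Pa; maximum is in CB.
τ_max = T_CB·r/J = 1383·0.0269/8.16×10^-7 = 4.549×10^7 Pa.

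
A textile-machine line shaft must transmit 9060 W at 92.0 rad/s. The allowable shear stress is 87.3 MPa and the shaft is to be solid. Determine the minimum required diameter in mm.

17.9 mm

ω = 92.0 rad/s, so T = P/ω = 9060 / 92.00 = 98.48 N·m.
For a solid shaft τ_max = 16T/(πd³), so d = (16T/(π τ_allow))^(1/3) = (16·98.48/(π·8.73×10^7))^(1/3) = 0.01791 m.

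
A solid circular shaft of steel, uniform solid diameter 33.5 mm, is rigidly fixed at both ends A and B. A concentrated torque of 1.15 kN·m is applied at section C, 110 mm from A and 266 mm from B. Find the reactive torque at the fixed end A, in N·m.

814 N·m

With uniform GJ and both ends fixed, compatibility θ_AC = θ_CB gives T_A·a = T_B·b, together with T_A + T_B = T₀.
T_A = T₀·b/(a+b) = 1150·266/376.0 = 813.6 N·m; T_B = 336.4 N·m.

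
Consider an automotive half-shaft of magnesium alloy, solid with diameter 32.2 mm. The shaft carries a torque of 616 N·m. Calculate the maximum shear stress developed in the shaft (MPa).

J = πd⁴/32 = π(0.0322)⁴/32 = 1.055×10^-7 m⁴.
τ_max = T·r/J = 616.0 × 0.0161 / 1.055×10^-7 = 9.397×10^7 Pa.

94.0 MPa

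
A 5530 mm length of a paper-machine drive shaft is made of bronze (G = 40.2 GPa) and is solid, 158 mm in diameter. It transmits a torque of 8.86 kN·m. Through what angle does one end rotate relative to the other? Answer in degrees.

1.14°

J = πd⁴/32 = π(0.158)⁴/32 = 6.118×10^-5 m⁴.
θ = T·L/(G·J) = 8860 × 5.53 / (40.2×10⁹ × 6.118×10^-5) = 0.01992 rad.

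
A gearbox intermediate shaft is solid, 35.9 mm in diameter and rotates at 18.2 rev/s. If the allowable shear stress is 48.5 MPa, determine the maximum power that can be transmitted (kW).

J = πd⁴/32 = π(0.0359)⁴/32 = 1.631×10^-7 m⁴.
T_max = τ_allow·J/r = 4.85×10^7 × 1.631×10^-7 / 0.0180 = 440.6 N·m.
ω = 2π·18.2 = 114.4 rad/s, so P_max = T_max·ω = 5.039×10^4 W.

50.4 kW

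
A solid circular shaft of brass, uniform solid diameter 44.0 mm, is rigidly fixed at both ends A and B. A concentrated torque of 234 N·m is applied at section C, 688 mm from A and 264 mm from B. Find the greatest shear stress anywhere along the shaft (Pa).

With uniform GJ and both ends fixed, compatibility θ_AC = θ_CB gives T_A·a = T_B·b, together with T_A + T_B = T₀.
T_A = T₀·b/(a+b) = 234.0·264/952.0 = 64.89 N·m; T_B = 169.1 N·m.
τ in each portion: τ_AC = 3.88×10^6 Pa, τ_CB = 1.01×10^7 Pa; maximum is in CB.
τ_max = T_CB·r/J = 169.1·0.0220/3.68×10^-7 = 1.011×10^7 Pa.

1.01e7 Pa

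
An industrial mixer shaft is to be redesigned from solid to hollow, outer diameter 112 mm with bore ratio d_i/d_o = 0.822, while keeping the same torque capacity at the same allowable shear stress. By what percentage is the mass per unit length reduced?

Equal τ_max and T ⇒ the solid shaft needs d_s³ = d_o³(1−k⁴), so d_s = 112·(1−0.822⁴)^(1/3) = 91.40 mm.
Area ratio A_h/A_s = d_o²(1−k²)/d_s² = (1−k²)/(1−k⁴)^(2/3) = 0.4870.
Mass saving = 1 − 0.4870 = 51.3 %.

51.3 %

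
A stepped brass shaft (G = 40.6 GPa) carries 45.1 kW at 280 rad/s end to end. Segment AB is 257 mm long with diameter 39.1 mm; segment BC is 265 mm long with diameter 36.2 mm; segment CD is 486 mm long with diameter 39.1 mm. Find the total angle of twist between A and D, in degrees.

1.09°

ω = 280 rad/s, so T = P/ω = 45.1×10³ / 280.0 = 161.1 N·m.
J_AB = π(0.0391)⁴/32 = 2.29×10^-7 m⁴; J_BC = π(0.0362)⁴/32 = 1.69×10^-7 m⁴; J_CD = π(0.0391)⁴/32 = 2.29×10^-7 m⁴.
θ = (T/G)·Σ L_i/J_i = (161.1/40.6×10⁹)·(0.257/2.29×10^-7 + 0.265/1.69×10^-7 + 0.486/2.29×10^-7) = 0.01908 rad.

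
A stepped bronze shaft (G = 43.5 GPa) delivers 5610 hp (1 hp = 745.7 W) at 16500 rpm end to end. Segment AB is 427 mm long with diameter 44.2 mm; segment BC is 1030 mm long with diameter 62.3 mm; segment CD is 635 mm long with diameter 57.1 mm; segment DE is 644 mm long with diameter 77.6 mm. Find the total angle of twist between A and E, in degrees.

8.37°

ω = 2π·16500/60 = 1728 rad/s, so T = P/ω = 5610×745.7 / 1728 = 2421 N·m.
J_AB = π(0.0442)⁴/32 = 3.75×10^-7 m⁴; J_BC = π(0.0623)⁴/32 = 1.48×10^-6 m⁴; J_CD = π(0.0571)⁴/32 = 1.04×10^-6 m⁴; J_DE = π(0.0776)⁴/32 = 3.56×10^-6 m⁴.
θ = (T/G)·Σ L_i/J_i = (2421/43.5×10⁹)·(0.427/3.75×10^-7 + 1.03/1.48×10^-6 + 0.635/1.04×10^-6 + 0.644/3.56×10^-6) = 0.1461 rad.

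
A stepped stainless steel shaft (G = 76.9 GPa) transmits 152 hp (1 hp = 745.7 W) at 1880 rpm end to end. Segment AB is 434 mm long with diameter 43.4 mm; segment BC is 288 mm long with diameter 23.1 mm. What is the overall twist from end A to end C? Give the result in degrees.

ω = 2π·1880/60 = 196.9 rad/s, so T = P/ω = 152×745.7 / 196.9 = 575.7 N·m.
J_AB = π(0.0434)⁴/32 = 3.48×10^-7 m⁴; J_BC = π(0.0231)⁴/32 = 2.80×10^-8 m⁴.
θ = (T/G)·Σ L_i/J_i = (575.7/76.9×10⁹)·(0.434/3.48×10^-7 + 0.288/2.80×10^-8) = 0.08646 rad.

4.95°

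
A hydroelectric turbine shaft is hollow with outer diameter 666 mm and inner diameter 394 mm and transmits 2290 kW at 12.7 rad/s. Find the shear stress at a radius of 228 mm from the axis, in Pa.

2.43e6 Pa

ω = 12.7 rad/s, so T = P/ω = 2290×10³ / 12.70 = 180300 N·m.
J = π(d_o⁴ − d_i⁴)/32 = π(0.666⁴ − 0.394⁴)/32 = 0.01695 m⁴.
Shear stress varies linearly with radius: τ = T·r/J = 180300 × 0.228 / 0.01695 = 2.426×10^6 Pa.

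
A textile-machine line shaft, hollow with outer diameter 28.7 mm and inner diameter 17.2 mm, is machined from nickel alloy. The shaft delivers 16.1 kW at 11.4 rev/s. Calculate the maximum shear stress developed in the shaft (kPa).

ω = 2π·11.4 = 71.63 rad/s, so T = P/ω = 16.1×10³ / 71.63 = 224.8 N·m.
J = π(d_o⁴ − d_i⁴)/32 = π(0.0287⁴ − 0.0172⁴)/32 = 5.802×10^-8 m⁴.
τ_max = T·r/J = 224.8 × 0.0143 / 5.802×10^-8 = 5.560×10^7 Pa.

55600 kPa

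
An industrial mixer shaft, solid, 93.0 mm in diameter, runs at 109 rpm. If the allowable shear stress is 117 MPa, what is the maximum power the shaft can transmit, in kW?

J = πd⁴/32 = π(0.0930)⁴/32 = 7.344×10^-6 m⁴.
T_max = τ_allow·J/r = 1.17×10^8 × 7.344×10^-6 / 0.0465 = 18480 N·m.
ω = 2π·109/60 = 11.41 rad/s, so P_max = T_max·ω = 2.109×10^5 W.

211 kW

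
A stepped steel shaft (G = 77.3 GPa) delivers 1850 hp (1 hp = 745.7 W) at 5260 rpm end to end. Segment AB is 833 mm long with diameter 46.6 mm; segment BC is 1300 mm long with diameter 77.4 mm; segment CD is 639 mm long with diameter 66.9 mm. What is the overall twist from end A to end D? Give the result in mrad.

ω = 2π·5260/60 = 550.8 rad/s, so T = P/ω = 1850×745.7 / 550.8 = 2505 N·m.
J_AB = π(0.0466)⁴/32 = 4.63×10^-7 m⁴; J_BC = π(0.0774)⁴/32 = 3.52×10^-6 m⁴; J_CD = π(0.0669)⁴/32 = 1.97×10^-6 m⁴.
θ = (T/G)·Σ L_i/J_i = (2505/77.3×10⁹)·(0.833/4.63×10^-7 + 1.30/3.52×10^-6 + 0.639/1.97×10^-6) = 0.08078 rad.

80.8 mrad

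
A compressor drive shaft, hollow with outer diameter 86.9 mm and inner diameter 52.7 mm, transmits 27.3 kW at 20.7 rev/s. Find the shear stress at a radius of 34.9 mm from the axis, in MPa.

1.51 MPa

ω = 2π·20.7 = 130.1 rad/s, so T = P/ω = 27.3×10³ / 130.1 = 209.9 N·m.
J = π(d_o⁴ − d_i⁴)/32 = π(0.0869⁴ − 0.0527⁴)/32 = 4.841×10^-6 m⁴.
Shear stress varies linearly with radius: τ = T·r/J = 209.9 × 0.0349 / 4.841×10^-6 = 1.513×10^6 Pa.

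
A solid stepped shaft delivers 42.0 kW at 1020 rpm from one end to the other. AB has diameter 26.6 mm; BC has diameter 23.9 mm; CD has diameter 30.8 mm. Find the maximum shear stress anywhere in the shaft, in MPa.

147 MPa

ω = 2π·1020/60 = 106.8 rad/s, so T = P/ω = 42.0×10³ / 106.8 = 393.2 N·m.
Under the same torque, τ_max = 16T/(πd³) is largest where d is smallest — segment BC (d = 23.9 mm).
τ_max = 16·393.2/(π·(0.0239)³) = 1.467×10^8 Pa.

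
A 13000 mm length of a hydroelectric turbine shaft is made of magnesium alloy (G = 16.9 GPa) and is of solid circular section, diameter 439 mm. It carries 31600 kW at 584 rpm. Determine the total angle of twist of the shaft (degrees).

ω = 2π·584/60 = 61.16 rad/s, so T = P/ω = 31600×10³ / 61.16 = 516700 N·m.
J = πd⁴/32 = π(0.439)⁴/32 = 3.646×10^-3 m⁴.
θ = T·L/(G·J) = 516700 × 13.0 / (16.9×10⁹ × 3.646×10^-3) = 0.1090 rad.

6.25°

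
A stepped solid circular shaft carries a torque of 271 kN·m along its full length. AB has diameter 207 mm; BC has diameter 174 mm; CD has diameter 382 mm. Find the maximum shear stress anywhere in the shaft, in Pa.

2.62e8 Pa

Under the same torque, τ_max = 16T/(πd³) is largest where d is smallest — segment BC (d = 174 mm).
τ_max = 16·271000/(π·(0.174)³) = 2.620×10^8 Pa.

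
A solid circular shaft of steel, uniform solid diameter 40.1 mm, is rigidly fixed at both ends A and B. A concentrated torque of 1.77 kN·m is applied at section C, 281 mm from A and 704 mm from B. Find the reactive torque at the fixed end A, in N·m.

With uniform GJ and both ends fixed, compatibility θ_AC = θ_CB gives T_A·a = T_B·b, together with T_A + T_B = T₀.
T_A = T₀·b/(a+b) = 1770·704/985.0 = 1265 N·m; T_B = 504.9 N·m.

1270 N·m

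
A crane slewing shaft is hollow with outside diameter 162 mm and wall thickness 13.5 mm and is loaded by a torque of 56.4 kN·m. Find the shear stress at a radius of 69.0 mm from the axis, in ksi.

16.1 ksi

J = π(d_o⁴ − d_i⁴)/32 = π(0.162⁴ − 0.135⁴)/32 = 3.501×10^-5 m⁴.
Shear stress varies linearly with radius: τ = T·r/J = 56400 × 0.0690 / 3.501×10^-5 = 1.112×10^8 Pa.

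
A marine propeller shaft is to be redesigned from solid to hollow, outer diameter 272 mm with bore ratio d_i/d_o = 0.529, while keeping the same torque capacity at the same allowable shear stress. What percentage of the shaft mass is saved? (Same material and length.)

Equal τ_max and T ⇒ the solid shaft needs d_s³ = d_o³(1−k⁴), so d_s = 272·(1−0.529⁴)^(1/3) = 264.7 mm.
Area ratio A_h/A_s = d_o²(1−k²)/d_s² = (1−k²)/(1−k⁴)^(2/3) = 0.7604.
Mass saving = 1 − 0.7604 = 24.0 %.

24.0 %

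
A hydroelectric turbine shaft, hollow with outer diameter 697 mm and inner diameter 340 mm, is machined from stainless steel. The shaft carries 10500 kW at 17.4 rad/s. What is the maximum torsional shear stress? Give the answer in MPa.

ω = 17.4 rad/s, so T = P/ω = 10500×10³ / 17.40 = 603400 N·m.
J = π(d_o⁴ − d_i⁴)/32 = π(0.697⁴ − 0.340⁴)/32 = 0.02186 m⁴.
τ_max = T·r/J = 603400 × 0.348 / 0.02186 = 9.621×10^6 Pa.

9.62 MPa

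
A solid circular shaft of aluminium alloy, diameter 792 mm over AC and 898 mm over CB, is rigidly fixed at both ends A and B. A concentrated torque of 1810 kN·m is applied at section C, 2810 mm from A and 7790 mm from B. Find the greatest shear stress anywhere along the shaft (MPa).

11.6 MPa

Compatibility: T_A·a/J_AC = T_B·b/J_CB with T_A + T_B = T₀.
J_AC = 0.0386 m⁴, J_CB = 0.0638 m⁴, so T_A = T₀·(J_AC/a)/((J_AC/a)+(J_CB/b)) = 1.134e6 N·m, T_B = 676000 N·m.
τ in each portion: τ_AC = 1.16×10^7 Pa, τ_CB = 4.75×10^6 Pa; maximum is in AC.
τ_max = T_AC·r/J = 1.134e6·0.396/0.0386 = 1.162×10^7 Pa.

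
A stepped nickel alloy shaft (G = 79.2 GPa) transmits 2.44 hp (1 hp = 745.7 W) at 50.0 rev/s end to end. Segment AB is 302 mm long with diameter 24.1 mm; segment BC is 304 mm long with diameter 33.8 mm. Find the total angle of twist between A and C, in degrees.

ω = 2π·50.0 = 314.2 rad/s, so T = P/ω = 2.44×745.7 / 314.2 = 5.792 N·m.
J_AB = π(0.0241)⁴/32 = 3.31×10^-8 m⁴; J_BC = π(0.0338)⁴/32 = 1.28×10^-7 m⁴.
θ = (T/G)·Σ L_i/J_i = (5.792/79.2×10⁹)·(0.302/3.31×10^-8 + 0.304/1.28×10^-7) = 8.403×10^-4 rad.

0.0481°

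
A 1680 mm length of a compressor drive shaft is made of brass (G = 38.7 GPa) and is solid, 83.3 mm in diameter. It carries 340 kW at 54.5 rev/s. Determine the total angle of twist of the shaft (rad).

ω = 2π·54.5 = 342.4 rad/s, so T = P/ω = 340×10³ / 342.4 = 992.9 N·m.
J = πd⁴/32 = π(0.0833)⁴/32 = 4.727×10^-6 m⁴.
θ = T·L/(G·J) = 992.9 × 1.68 / (38.7×10⁹ × 4.727×10^-6) = 9.118×10^-3 rad.

0.00912 rad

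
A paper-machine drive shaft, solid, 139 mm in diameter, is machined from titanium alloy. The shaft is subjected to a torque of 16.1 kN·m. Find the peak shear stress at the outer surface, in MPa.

30.5 MPa

J = πd⁴/32 = π(0.139)⁴/32 = 3.665×10^-5 m⁴.
τ_max = T·r/J = 16100 × 0.0695 / 3.665×10^-5 = 3.053×10^7 Pa.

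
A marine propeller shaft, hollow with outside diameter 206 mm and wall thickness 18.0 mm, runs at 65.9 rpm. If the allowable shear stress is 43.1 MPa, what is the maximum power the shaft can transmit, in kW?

J = π(d_o⁴ − d_i⁴)/32 = π(0.206⁴ − 0.170⁴)/32 = 9.480×10^-5 m⁴.
T_max = τ_allow·J/r = 4.31×10^7 × 9.480×10^-5 / 0.103 = 39670 N·m.
ω = 2π·65.9/60 = 6.901 rad/s, so P_max = T_max·ω = 2.737×10^5 W.

274 kW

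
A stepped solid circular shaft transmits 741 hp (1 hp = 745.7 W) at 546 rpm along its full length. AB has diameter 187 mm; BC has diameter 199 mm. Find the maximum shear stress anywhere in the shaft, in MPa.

7.53 MPa

ω = 2π·546/60 = 57.18 rad/s, so T = P/ω = 741×745.7 / 57.18 = 9664 N·m.
Under the same torque, τ_max = 16T/(πd³) is largest where d is smallest — segment AB (d = 187 mm).
τ_max = 16·9664/(π·(0.187)³) = 7.527×10^6 Pa.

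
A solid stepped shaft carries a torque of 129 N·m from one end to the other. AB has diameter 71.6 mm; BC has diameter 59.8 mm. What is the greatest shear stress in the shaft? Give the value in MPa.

Under the same torque, τ_max = 16T/(πd³) is largest where d is smallest — segment BC (d = 59.8 mm).
τ_max = 16·129.0/(π·(0.0598)³) = 3.072×10^6 Pa.

3.07 MPa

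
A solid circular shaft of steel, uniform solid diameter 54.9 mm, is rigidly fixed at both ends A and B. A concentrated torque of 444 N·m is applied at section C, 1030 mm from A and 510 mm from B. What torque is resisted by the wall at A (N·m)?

With uniform GJ and both ends fixed, compatibility θ_AC = θ_CB gives T_A·a = T_B·b, together with T_A + T_B = T₀.
T_A = T₀·b/(a+b) = 444.0·510/1540 = 147.0 N·m; T_B = 297.0 N·m.

147 N·m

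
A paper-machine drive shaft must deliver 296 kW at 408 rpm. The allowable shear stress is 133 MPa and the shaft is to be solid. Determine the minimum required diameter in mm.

ω = 2π·408/60 = 42.73 rad/s, so T = P/ω = 296×10³ / 42.73 = 6928 N·m.
For a solid shaft τ_max = 16T/(πd³), so d = (16T/(π τ_allow))^(1/3) = (16·6928/(π·1.33×10^8))^(1/3) = 0.06426 m.

64.3 mm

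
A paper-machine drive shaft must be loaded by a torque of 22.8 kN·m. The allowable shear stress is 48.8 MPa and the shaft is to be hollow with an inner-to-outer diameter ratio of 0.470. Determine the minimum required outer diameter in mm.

For a hollow shaft with d_i/d_o = 0.470: τ_max = 16T/(π d_o³ (1−k⁴)), so d_o = [16T/(π τ_allow (1−k⁴))]^(1/3) = [16·22800/(π·4.88×10^7·0.9512)]^(1/3) = 0.1357 m.

136 mm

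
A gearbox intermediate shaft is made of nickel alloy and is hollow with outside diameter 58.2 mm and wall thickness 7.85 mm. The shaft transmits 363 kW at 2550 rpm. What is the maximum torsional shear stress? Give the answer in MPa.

49.1 MPa

ω = 2π·2550/60 = 267.0 rad/s, so T = P/ω = 363×10³ / 267.0 = 1359 N·m.
J = π(d_o⁴ − d_i⁴)/32 = π(0.0582⁴ − 0.0425⁴)/32 = 8.061×10^-7 m⁴.
τ_max = T·r/J = 1359 × 0.0291 / 8.061×10^-7 = 4.907×10^7 Pa.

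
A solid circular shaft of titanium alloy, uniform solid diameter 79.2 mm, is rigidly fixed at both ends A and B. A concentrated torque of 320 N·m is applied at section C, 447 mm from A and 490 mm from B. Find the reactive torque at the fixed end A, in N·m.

With uniform GJ and both ends fixed, compatibility θ_AC = θ_CB gives T_A·a = T_B·b, together with T_A + T_B = T₀.
T_A = T₀·b/(a+b) = 320.0·490/937.0 = 167.3 N·m; T_B = 152.7 N·m.

167 N·m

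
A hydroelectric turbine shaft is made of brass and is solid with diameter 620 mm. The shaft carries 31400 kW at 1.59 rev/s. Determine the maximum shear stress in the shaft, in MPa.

67.2 MPa

ω = 2π·1.59 = 9.990 rad/s, so T = P/ω = 31400×10³ / 9.990 = 3.143e6 N·m.
J = πd⁴/32 = π(0.620)⁴/32 = 0.01451 m⁴.
τ_max = T·r/J = 3.143e6 × 0.310 / 0.01451 = 6.717×10^7 Pa.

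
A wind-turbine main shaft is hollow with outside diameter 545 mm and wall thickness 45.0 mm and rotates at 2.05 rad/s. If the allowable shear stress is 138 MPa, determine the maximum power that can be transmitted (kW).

4620 kW

J = π(d_o⁴ − d_i⁴)/32 = π(0.545⁴ − 0.455⁴)/32 = 4.454×10^-3 m⁴.
T_max = τ_allow·J/r = 1.38×10^8 × 4.454×10^-3 / 0.273 = 2.255e6 N·m.
ω = 2.05 rad/s, so P_max = T_max·ω = 4.624×10^6 W.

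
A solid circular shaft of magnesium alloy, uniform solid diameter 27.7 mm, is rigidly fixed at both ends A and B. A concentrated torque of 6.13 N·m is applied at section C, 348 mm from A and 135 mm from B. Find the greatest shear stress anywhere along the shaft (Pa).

1.06e6 Pa

With uniform GJ and both ends fixed, compatibility θ_AC = θ_CB gives T_A·a = T_B·b, together with T_A + T_B = T₀.
T_A = T₀·b/(a+b) = 6.130·135/483.0 = 1.713 N·m; T_B = 4.417 N·m.
τ in each portion: τ_AC = 4.11×10^5 Pa, τ_CB = 1.06×10^6 Pa; maximum is in CB.
τ_max = T_CB·r/J = 4.417·0.0138/5.78×10^-8 = 1.058×10^6 Pa.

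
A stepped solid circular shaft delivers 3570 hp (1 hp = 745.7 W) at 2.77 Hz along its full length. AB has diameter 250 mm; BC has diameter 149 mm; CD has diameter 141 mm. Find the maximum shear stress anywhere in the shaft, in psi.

40300 psi

ω = 2π·2.77 = 17.40 rad/s, so T = P/ω = 3570×745.7 / 17.40 = 153000 N·m.
Under the same torque, τ_max = 16T/(πd³) is largest where d is smallest — segment CD (d = 141 mm).
τ_max = 16·153000/(π·(0.141)³) = 2.779×10^8 Pa.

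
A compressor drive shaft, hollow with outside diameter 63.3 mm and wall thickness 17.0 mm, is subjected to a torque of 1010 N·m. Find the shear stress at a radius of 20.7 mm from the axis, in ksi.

2.02 ksi

J = π(d_o⁴ − d_i⁴)/32 = π(0.0633⁴ − 0.0293⁴)/32 = 1.504×10^-6 m⁴.
Shear stress varies linearly with radius: τ = T·r/J = 1010 × 0.0207 / 1.504×10^-6 = 1.390×10^7 Pa.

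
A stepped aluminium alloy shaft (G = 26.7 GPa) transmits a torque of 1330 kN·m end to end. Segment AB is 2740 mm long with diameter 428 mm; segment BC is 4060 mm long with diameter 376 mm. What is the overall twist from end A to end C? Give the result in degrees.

8.28°

J_AB = π(0.428)⁴/32 = 3.29×10^-3 m⁴; J_BC = π(0.376)⁴/32 = 1.96×10^-3 m⁴.
θ = (T/G)·Σ L_i/J_i = (1.330e6/26.7×10⁹)·(2.74/3.29×10^-3 + 4.06/1.96×10^-3) = 0.1445 rad.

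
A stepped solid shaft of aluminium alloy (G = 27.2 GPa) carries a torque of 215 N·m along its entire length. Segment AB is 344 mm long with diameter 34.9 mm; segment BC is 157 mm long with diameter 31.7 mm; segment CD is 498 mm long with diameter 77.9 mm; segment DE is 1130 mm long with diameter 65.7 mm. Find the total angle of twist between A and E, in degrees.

2.13°

J_AB = π(0.0349)⁴/32 = 1.46×10^-7 m⁴; J_BC = π(0.0317)⁴/32 = 9.91×10^-8 m⁴; J_CD = π(0.0779)⁴/32 = 3.62×10^-6 m⁴; J_DE = π(0.0657)⁴/32 = 1.83×10^-6 m⁴.
θ = (T/G)·Σ L_i/J_i = (215.0/27.2×10⁹)·(0.344/1.46×10^-7 + 0.157/9.91×10^-8 + 0.498/3.62×10^-6 + 1.13/1.83×10^-6) = 0.03716 rad.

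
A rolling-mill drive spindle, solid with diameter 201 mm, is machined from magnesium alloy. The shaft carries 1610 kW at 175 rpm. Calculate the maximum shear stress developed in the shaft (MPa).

55.1 MPa

ω = 2π·175/60 = 18.33 rad/s, so T = P/ω = 1610×10³ / 18.33 = 87850 N·m.
J = πd⁴/32 = π(0.201)⁴/32 = 1.602×10^-4 m⁴.
τ_max = T·r/J = 87850 × 0.101 / 1.602×10^-4 = 5.510×10^7 Pa.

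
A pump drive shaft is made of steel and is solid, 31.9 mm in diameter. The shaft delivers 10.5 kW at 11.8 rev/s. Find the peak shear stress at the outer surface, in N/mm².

22.2 N/mm²

ω = 2π·11.8 = 74.14 rad/s, so T = P/ω = 10.5×10³ / 74.14 = 141.6 N·m.
J = πd⁴/32 = π(0.0319)⁴/32 = 1.017×10^-7 m⁴.
τ_max = T·r/J = 141.6 × 0.0159 / 1.017×10^-7 = 2.222×10^7 Pa.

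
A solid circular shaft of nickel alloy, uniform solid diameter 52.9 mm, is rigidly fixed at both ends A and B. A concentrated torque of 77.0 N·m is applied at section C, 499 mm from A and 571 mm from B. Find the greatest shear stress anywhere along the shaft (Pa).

1.41e6 Pa

With uniform GJ and both ends fixed, compatibility θ_AC = θ_CB gives T_A·a = T_B·b, together with T_A + T_B = T₀.
T_A = T₀·b/(a+b) = 77.00·571/1070 = 41.09 N·m; T_B = 35.91 N·m.
τ in each portion: τ_AC = 1.41×10^6 Pa, τ_CB = 1.24×10^6 Pa; maximum is in AC.
τ_max = T_AC·r/J = 41.09·0.0264/7.69×10^-7 = 1.414×10^6 Pa.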